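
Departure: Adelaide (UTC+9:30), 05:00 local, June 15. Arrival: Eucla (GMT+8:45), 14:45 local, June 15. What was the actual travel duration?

Eucla is 0:45 behind Adelaide.
Clock-face elapsed time (ignoring zones) is 9 hours 45 minutes.
Actual elapsed = 9 hours 45 minutes + 0:45 = 10 hours 30 minutes.

10 hours 30 minutes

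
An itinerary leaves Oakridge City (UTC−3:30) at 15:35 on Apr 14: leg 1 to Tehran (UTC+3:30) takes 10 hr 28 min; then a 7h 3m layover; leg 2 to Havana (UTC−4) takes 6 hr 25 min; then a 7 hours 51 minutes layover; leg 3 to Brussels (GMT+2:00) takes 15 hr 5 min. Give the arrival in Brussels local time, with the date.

19:57 on April 16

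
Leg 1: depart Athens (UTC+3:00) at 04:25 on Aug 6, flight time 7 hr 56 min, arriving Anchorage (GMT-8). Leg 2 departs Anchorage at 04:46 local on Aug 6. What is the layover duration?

3 hours 25 minutes

Convert departure to UTC: 04:25 − 3:00 = 01:25 UTC on Aug 6.
Add 7 hours 56 minutes flight time → 09:21 UTC.
Anchorage is UTC−8:00, so local arrival = 09:21 − 8:00 = 01:21 on Aug 6.
Layover = 04:46 − 01:21 = 3 hours 25 minutes.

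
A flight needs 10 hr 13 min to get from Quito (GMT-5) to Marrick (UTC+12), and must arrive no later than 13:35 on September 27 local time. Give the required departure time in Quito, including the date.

10:22 on Sep 26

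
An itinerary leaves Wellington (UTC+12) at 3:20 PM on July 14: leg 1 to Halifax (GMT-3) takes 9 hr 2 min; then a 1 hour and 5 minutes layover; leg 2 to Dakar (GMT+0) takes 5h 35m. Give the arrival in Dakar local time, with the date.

Convert departure to UTC: 3:20 PM − 12:00 = 3:20 AM UTC on Jul 14.
Add 9 hours 2 minutes leg 1 → 12:22 PM UTC.
Add 1 hour and 5 minutes layover in Halifax → 1:27 PM UTC.
Add 5 hours and 35 minutes leg 2 → 7:02 PM UTC.
Dakar is UTC+0, so local arrival is the same: 7:02 PM on Jul 14.

7:02 PM on July 14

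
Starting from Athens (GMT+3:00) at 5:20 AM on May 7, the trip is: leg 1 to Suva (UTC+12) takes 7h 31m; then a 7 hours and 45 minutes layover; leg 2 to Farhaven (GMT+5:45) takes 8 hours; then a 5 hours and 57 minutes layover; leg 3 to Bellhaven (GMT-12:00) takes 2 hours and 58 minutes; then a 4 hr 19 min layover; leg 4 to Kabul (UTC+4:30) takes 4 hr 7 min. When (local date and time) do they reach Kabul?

Convert departure to UTC: 5:20 AM − 3:00 = 2:20 AM UTC on May 7.
Add 7 hours 31 minutes leg 1 → 9:51 AM UTC.
Add 7 hours 45 minutes layover in Suva → 5:36 PM UTC.
Add 8 hours leg 2 → 1:36 AM UTC (May 8).
Add 5 hours 57 minutes layover in Farhaven → 7:33 AM UTC.
Add 2 hours and 58 minutes leg 3 → 10:31 AM UTC.
Add 4 hours 19 minutes layover in Bellhaven → 2:50 PM UTC.
Add 4 hours 7 minutes leg 4 → 6:57 PM UTC.
Kabul is UTC+4:30, so local arrival = 6:57 PM + 4:30 = 11:27 PM on May 8.

11:27 PM on May 8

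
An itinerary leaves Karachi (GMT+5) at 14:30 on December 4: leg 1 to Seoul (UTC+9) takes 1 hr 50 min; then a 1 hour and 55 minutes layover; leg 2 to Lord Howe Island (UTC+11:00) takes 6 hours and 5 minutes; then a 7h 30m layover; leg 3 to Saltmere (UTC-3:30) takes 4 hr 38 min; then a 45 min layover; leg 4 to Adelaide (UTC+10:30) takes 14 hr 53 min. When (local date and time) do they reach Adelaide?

Convert departure to UTC: 14:30 − 5:00 = 09:30 UTC on Dec 4.
Add 1 hour and 50 minutes leg 1 → 11:20 UTC.
Add 1 hour 55 minutes layover in Seoul → 13:15 UTC.
Add 6 hours 5 minutes leg 2 → 19:20 UTC.
Add 7 hours 30 minutes layover in Lord Howe Island → 02:50 UTC (Dec 5).
Add 4 hours and 38 minutes leg 3 → 07:28 UTC.
Add 45 minutes layover in Saltmere → 08:13 UTC.
Add 14 hours and 53 minutes leg 4 → 23:06 UTC.
Adelaide is UTC+10:30, so local arrival = 23:06 + 10:30 = 09:36 on Dec 6.

09:36 on December 6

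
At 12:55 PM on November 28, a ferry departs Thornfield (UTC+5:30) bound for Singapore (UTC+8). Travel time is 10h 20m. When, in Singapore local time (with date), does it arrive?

Singapore is 2:30 ahead of Thornfield.
After 10 hours and 20 minutes it is 11:15 PM in Thornfield.
Shift by the zone difference: 11:15 PM + 2:30 = 1:45 AM on Nov 29 in Singapore.

1:45 AM on Nov 29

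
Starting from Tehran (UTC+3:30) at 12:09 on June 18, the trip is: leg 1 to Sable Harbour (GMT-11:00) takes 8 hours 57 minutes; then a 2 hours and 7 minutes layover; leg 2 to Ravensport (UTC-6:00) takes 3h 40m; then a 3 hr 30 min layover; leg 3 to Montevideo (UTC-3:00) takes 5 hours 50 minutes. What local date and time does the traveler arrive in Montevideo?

05:43 on June 19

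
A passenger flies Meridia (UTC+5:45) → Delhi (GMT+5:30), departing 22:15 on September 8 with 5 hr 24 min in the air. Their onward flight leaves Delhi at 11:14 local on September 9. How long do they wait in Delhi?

Convert departure to UTC: 22:15 − 5:45 = 16:30 UTC on Sep 8.
Add 5 hours 24 minutes flight time → 21:54 UTC.
Delhi is UTC+5:30, so local arrival = 21:54 + 5:30 = 03:24 on Sep 9.
Layover = 11:14 − 03:24 = 7 hours 50 minutes.

7 hours 50 minutes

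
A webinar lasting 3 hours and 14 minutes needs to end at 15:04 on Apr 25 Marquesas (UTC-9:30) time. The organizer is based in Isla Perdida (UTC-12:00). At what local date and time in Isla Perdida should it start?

Target end time in UTC: 15:04 + 9:30 = 00:34 on Apr 26.
Subtract 3 hours 14 minutes → start 21:20 UTC on Apr 25.
Isla Perdida is UTC−12:00: 21:20 − 12:00 = 09:20 on Apr 25.

09:20 on April 25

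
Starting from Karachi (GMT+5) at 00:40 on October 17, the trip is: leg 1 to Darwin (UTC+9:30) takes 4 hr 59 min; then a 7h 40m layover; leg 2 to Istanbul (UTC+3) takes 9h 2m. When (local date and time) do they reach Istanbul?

Convert departure to UTC: 00:40 − 5:00 = 19:40 UTC on Oct 16.
Add 4 hours and 59 minutes leg 1 → 00:39 UTC (Oct 17).
Add 7 hours and 40 minutes layover in Darwin → 08:19 UTC.
Add 9 hours 2 minutes leg 2 → 17:21 UTC.
Istanbul is UTC+3:00, so local arrival = 17:21 + 3:00 = 20:21 on Oct 17.

20:21 on October 17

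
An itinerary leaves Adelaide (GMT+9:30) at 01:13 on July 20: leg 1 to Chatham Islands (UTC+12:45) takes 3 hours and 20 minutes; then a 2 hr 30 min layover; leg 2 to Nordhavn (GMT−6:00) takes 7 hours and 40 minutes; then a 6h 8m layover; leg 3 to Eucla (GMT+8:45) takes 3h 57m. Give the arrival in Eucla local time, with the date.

Convert departure to UTC: 01:13 − 9:30 = 15:43 UTC on Jul 19.
Add 3 hours and 20 minutes leg 1 → 19:03 UTC.
Add 2 hours and 30 minutes layover in Chatham Islands → 21:33 UTC.
Add 7 hours and 40 minutes leg 2 → 05:13 UTC (Jul 20).
Add 6 hours and 8 minutes layover in Nordhavn → 11:21 UTC.
Add 3 hours and 57 minutes leg 3 → 15:18 UTC.
Eucla is UTC+8:45, so local arrival = 15:18 + 8:45 = 00:03 on Jul 21.

00:03 on July 21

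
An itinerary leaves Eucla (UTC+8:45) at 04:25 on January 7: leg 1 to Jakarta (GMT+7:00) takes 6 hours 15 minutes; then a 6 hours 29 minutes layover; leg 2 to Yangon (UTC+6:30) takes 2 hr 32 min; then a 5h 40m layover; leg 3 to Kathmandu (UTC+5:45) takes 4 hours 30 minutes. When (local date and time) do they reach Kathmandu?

Convert departure to UTC: 04:25 − 8:45 = 19:40 UTC on Jan 6.
Add 6 hours and 15 minutes leg 1 → 01:55 UTC (Jan 7).
Add 6 hours and 29 minutes layover in Jakarta → 08:24 UTC.
Add 2 hours and 32 minutes leg 2 → 10:56 UTC.
Add 5 hours 40 minutes layover in Yangon → 16:36 UTC.
Add 4 hours and 30 minutes leg 3 → 21:06 UTC.
Kathmandu is UTC+5:45, so local arrival = 21:06 + 5:45 = 02:51 on Jan 8.

02:51 on Jan 8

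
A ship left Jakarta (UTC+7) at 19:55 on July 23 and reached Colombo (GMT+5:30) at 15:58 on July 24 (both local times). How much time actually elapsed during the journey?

Departure in UTC: 19:55 − 7:00 = 12:55 on Jul 23.
Arrival in UTC: 15:58 − 5:30 = 10:28 on Jul 24.
Elapsed = 10:28 − 12:55 (+1 day) = 21 hours 33 minutes.

21 hours 33 minutes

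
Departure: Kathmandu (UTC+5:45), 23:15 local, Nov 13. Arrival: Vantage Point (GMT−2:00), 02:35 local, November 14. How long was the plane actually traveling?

Departure in UTC: 23:15 − 5:45 = 17:30 on Nov 13.
Arrival in UTC: 02:35 + 2:00 = 04:35 on Nov 14.
Elapsed = 04:35 − 17:30 (+1 day) = 11 hours 5 minutes.

11 hours 5 minutes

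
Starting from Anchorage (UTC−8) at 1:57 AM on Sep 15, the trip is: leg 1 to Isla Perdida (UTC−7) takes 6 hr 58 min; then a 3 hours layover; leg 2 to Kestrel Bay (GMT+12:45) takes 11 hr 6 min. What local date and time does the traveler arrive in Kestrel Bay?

7:46 PM on September 16

Convert departure to UTC: 1:57 AM + 8:00 = 9:57 AM UTC on Sep 15.
Add 6 hours and 58 minutes leg 1 → 4:55 PM UTC.
Add 3 hours layover in Isla Perdida → 7:55 PM UTC.
Add 11 hours 6 minutes leg 2 → 7:01 AM UTC (Sep 16).
Kestrel Bay is UTC+12:45, so local arrival = 7:01 AM + 12:45 = 7:46 PM on Sep 16.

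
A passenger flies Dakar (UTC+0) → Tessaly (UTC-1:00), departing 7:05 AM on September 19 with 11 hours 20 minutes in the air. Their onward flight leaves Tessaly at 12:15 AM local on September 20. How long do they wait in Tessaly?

6 hours 50 minutes

Dakar is at UTC+0, so departure is already 7:05 AM UTC on Sep 19.
Add 11 hours and 20 minutes flight time → 6:25 PM UTC.
Tessaly is UTC−1:00, so local arrival = 6:25 PM − 1:00 = 5:25 PM on Sep 19.
Layover = 12:15 AM − 5:25 PM (+1 day) = 6 hours 50 minutes.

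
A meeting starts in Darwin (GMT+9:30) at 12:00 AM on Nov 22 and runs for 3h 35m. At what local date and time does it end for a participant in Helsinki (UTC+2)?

8:05 PM on Nov 21

Convert start to UTC: 12:00 AM − 9:30 = 2:30 PM UTC on Nov 21.
Add 3 hours and 35 minutes duration → 6:05 PM UTC.
Helsinki is UTC+2:00, so local end time = 6:05 PM + 2:00 = 8:05 PM on Nov 21.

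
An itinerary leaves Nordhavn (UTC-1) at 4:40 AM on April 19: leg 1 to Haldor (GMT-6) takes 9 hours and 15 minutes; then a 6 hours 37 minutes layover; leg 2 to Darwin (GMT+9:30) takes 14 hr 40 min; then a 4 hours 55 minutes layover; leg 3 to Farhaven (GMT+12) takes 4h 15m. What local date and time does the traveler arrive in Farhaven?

Convert departure to UTC: 4:40 AM + 1:00 = 5:40 AM UTC on Apr 19.
Add 9 hours 15 minutes leg 1 → 2:55 PM UTC.
Add 6 hours 37 minutes layover in Haldor → 9:32 PM UTC.
Add 14 hours and 40 minutes leg 2 → 12:12 PM UTC (Apr 20).
Add 4 hours 55 minutes layover in Darwin → 5:07 PM UTC.
Add 4 hours and 15 minutes leg 3 → 9:22 PM UTC.
Farhaven is UTC+12:00, so local arrival = 9:22 PM + 12:00 = 9:22 AM on Apr 21.

9:22 AM on Apr 21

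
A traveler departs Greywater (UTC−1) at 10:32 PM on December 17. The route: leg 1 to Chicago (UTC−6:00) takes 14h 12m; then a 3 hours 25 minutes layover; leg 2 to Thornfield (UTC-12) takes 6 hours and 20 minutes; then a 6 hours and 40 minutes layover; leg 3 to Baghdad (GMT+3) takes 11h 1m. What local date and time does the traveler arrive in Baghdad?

8:10 PM on December 19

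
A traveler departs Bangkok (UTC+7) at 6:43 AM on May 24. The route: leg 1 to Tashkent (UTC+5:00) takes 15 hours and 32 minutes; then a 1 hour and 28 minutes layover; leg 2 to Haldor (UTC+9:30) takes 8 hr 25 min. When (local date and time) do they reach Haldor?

Convert departure to UTC: 6:43 AM − 7:00 = 11:43 PM UTC on May 23.
Add 15 hours 32 minutes leg 1 → 3:15 PM UTC (May 24).
Add 1 hour and 28 minutes layover in Tashkent → 4:43 PM UTC.
Add 8 hours 25 minutes leg 2 → 1:08 AM UTC (May 25).
Haldor is UTC+9:30, so local arrival = 1:08 AM + 9:30 = 10:38 AM on May 25.

10:38 AM on May 25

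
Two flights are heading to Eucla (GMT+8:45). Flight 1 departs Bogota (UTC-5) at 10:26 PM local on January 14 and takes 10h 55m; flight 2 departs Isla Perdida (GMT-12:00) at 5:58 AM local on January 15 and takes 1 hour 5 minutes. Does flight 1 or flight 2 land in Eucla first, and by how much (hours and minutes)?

the first, by 4 hours 42 minutes

Flight 1 in UTC: 10:26 PM + 5:00 = 3:26 AM on Jan 15.
+10 hours 55 minutes → arrive 2:21 PM UTC on Jan 15.
Flight 2 in UTC: 5:58 AM + 12:00 = 5:58 PM on Jan 15.
+1 hour 5 minutes → arrive 7:03 PM UTC on Jan 15.
Flight 1 lands earlier by 4 hours 42 minutes.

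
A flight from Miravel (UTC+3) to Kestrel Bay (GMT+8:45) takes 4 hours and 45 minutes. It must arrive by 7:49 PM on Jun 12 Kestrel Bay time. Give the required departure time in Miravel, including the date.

9:19 AM on June 12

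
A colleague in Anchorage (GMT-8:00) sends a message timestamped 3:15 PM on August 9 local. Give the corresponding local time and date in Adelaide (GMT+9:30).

In UTC: 3:15 PM + 8:00 = 11:15 PM on Aug 9.
Adelaide is UTC+9:30: 11:15 PM + 9:30 = 8:45 AM on Aug 10.

8:45 AM on August 10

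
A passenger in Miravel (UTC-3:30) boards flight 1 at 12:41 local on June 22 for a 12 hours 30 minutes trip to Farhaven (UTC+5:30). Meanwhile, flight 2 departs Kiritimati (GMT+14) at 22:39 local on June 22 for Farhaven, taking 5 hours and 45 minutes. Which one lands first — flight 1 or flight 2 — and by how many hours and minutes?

the second, by 14 hours 17 minutes

Flight 1 in UTC: 12:41 + 3:30 = 16:11 on Jun 22.
+12 hours 30 minutes → arrive 04:41 UTC on Jun 23.
Flight 2 in UTC: 22:39 − 14:00 = 08:39 on Jun 22.
+5 hours and 45 minutes → arrive 14:24 UTC on Jun 22.
Flight 2 lands earlier by 14 hours 17 minutes.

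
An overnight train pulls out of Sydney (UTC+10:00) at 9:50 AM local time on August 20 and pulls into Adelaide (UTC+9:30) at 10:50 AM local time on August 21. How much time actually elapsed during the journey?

Departure in UTC: 9:50 AM − 10:00 = 11:50 PM on Aug 19.
Arrival in UTC: 10:50 AM − 9:30 = 1:20 AM on Aug 21.
Elapsed = 1:20 AM − 11:50 PM (+2 days) = 25 hours 30 minutes.

25 hours 30 minutes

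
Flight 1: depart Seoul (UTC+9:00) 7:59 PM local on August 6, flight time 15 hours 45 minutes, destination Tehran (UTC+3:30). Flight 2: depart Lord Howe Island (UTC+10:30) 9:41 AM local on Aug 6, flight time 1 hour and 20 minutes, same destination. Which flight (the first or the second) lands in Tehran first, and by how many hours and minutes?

the second, by 26 hours 13 minutes

Flight 1 in UTC: 7:59 PM − 9:00 = 10:59 AM on Aug 6.
+15 hours 45 minutes → arrive 2:44 AM UTC on Aug 7.
Flight 2 in UTC: 9:41 AM − 10:30 = 11:11 PM on Aug 5.
+1 hour 20 minutes → arrive 12:31 AM UTC on Aug 6.
Flight 2 lands earlier by 26 hours 13 minutes.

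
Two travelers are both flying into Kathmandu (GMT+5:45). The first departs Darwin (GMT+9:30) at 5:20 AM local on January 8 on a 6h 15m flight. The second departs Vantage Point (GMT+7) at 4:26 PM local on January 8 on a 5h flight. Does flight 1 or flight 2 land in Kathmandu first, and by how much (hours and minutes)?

Flight 1 in UTC: 5:20 AM − 9:30 = 7:50 PM on Jan 7.
+6 hours 15 minutes → arrive 2:05 AM UTC on Jan 8.
Flight 2 in UTC: 4:26 PM − 7:00 = 9:26 AM on Jan 8.
+5 hours → arrive 2:26 PM UTC on Jan 8.
Flight 1 lands earlier by 12 hours 21 minutes.

the first, by 12 hours 21 minutes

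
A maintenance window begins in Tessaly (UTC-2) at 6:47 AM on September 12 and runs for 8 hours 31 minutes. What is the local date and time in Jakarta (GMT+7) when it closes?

12:18 AM on September 13

Convert start to UTC: 6:47 AM + 2:00 = 8:47 AM UTC on Sep 12.
Add 8 hours 31 minutes duration → 5:18 PM UTC.
Jakarta is UTC+7:00, so local end time = 5:18 PM + 7:00 = 12:18 AM on Sep 13.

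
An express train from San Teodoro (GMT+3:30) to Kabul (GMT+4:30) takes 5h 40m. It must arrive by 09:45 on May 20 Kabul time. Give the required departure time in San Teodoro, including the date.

Target arrival in UTC: 09:45 − 4:30 = 05:15 on May 20.
Subtract 5 hours 40 minutes → departure 23:35 UTC on May 19.
San Teodoro is UTC+3:30: 23:35 + 3:30 = 03:05 on May 20.

03:05 on May 20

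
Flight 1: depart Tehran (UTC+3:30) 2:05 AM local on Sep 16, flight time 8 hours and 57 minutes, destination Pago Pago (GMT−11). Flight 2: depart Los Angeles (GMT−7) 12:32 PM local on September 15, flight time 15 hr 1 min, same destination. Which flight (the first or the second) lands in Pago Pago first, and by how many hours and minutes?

Flight 1 in UTC: 2:05 AM − 3:30 = 10:35 PM on Sep 15.
+8 hours and 57 minutes → arrive 7:32 AM UTC on Sep 16.
Flight 2 in UTC: 12:32 PM + 7:00 = 7:32 PM on Sep 15.
+15 hours 1 minute → arrive 10:33 AM UTC on Sep 16.
Flight 1 lands earlier by 3 hours 1 minute.

the first, by 3 hours 1 minute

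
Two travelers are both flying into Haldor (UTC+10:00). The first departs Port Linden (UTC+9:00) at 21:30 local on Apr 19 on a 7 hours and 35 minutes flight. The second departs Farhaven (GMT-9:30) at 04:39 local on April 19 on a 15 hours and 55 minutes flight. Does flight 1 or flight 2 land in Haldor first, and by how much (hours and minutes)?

Flight 1 in UTC: 21:30 − 9:00 = 12:30 on Apr 19.
+7 hours and 35 minutes → arrive 20:05 UTC on Apr 19.
Flight 2 in UTC: 04:39 + 9:30 = 14:09 on Apr 19.
+15 hours and 55 minutes → arrive 06:04 UTC on Apr 20.
Flight 1 lands earlier by 9 hours 59 minutes.

the first, by 9 hours 59 minutes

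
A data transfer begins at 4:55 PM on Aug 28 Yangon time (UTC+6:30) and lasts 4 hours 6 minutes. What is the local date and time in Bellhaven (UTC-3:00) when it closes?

11:31 AM on August 28

Convert start to UTC: 4:55 PM − 6:30 = 10:25 AM UTC on Aug 28.
Add 4 hours and 6 minutes duration → 2:31 PM UTC.
Bellhaven is UTC−3:00, so local end time = 2:31 PM − 3:00 = 11:31 AM on Aug 28.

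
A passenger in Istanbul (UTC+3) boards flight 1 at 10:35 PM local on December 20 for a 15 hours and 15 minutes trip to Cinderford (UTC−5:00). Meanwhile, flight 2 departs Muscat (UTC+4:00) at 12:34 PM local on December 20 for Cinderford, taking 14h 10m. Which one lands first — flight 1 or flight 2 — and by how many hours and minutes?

the second, by 12 hours 6 minutes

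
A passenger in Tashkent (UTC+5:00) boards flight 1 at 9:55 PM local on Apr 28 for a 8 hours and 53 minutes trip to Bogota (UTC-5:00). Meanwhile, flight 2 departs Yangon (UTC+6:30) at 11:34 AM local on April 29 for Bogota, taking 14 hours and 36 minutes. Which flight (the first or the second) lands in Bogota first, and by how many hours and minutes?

Flight 1 in UTC: 9:55 PM − 5:00 = 4:55 PM on Apr 28.
+8 hours and 53 minutes → arrive 1:48 AM UTC on Apr 29.
Flight 2 in UTC: 11:34 AM − 6:30 = 5:04 AM on Apr 29.
+14 hours 36 minutes → arrive 7:40 PM UTC on Apr 29.
Flight 1 lands earlier by 17 hours 52 minutes.

the first, by 17 hours 52 minutes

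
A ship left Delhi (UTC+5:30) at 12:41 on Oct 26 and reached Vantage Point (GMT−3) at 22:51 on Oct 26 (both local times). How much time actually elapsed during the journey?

18 hours 40 minutes

Departure in UTC: 12:41 − 5:30 = 07:11 on Oct 26.
Arrival in UTC: 22:51 + 3:00 = 01:51 on Oct 27.
Elapsed = 01:51 − 07:11 (+1 day) = 18 hours 40 minutes.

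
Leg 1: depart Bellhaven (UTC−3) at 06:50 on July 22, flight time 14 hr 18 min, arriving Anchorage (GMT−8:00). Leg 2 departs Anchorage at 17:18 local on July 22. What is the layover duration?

Convert departure to UTC: 06:50 + 3:00 = 09:50 UTC on Jul 22.
Add 14 hours 18 minutes flight time → 00:08 UTC (Jul 23).
Anchorage is UTC−8:00, so local arrival = 00:08 − 8:00 = 16:08 on Jul 22.
Layover = 17:18 − 16:08 = 1 hour 10 minutes.

1 hour 10 minutes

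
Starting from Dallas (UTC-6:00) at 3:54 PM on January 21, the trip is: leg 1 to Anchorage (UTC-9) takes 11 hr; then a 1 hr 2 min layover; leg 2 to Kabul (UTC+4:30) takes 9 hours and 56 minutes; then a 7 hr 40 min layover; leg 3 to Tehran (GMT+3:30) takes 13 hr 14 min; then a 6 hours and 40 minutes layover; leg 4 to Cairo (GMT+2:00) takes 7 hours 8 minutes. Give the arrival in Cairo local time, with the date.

Convert departure to UTC: 3:54 PM + 6:00 = 9:54 PM UTC on Jan 21.
Add 11 hours leg 1 → 8:54 AM UTC (Jan 22).
Add 1 hour 2 minutes layover in Anchorage → 9:56 AM UTC.
Add 9 hours 56 minutes leg 2 → 7:52 PM UTC.
Add 7 hours and 40 minutes layover in Kabul → 3:32 AM UTC (Jan 23).
Add 13 hours 14 minutes leg 3 → 4:46 PM UTC.
Add 6 hours 40 minutes layover in Tehran → 11:26 PM UTC.
Add 7 hours 8 minutes leg 4 → 6:34 AM UTC (Jan 24).
Cairo is UTC+2:00, so local arrival = 6:34 AM + 2:00 = 8:34 AM on Jan 24.

8:34 AM on January 24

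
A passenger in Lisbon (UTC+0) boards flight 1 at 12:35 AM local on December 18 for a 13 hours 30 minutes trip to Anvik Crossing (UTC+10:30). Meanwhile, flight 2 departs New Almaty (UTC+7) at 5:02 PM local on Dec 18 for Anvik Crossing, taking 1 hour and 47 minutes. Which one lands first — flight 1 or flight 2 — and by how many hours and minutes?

Flight 1 departs at 12:35 AM UTC (Dec 18).
+13 hours and 30 minutes → arrive 2:05 PM UTC on Dec 18.
Flight 2 in UTC: 5:02 PM − 7:00 = 10:02 AM on Dec 18.
+1 hour 47 minutes → arrive 11:49 AM UTC on Dec 18.
Flight 2 lands earlier by 2 hours 16 minutes.

the second, by 2 hours 16 minutes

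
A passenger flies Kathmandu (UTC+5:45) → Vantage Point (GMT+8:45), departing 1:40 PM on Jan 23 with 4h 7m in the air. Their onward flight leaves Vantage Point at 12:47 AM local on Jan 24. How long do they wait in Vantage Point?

4 hours

Convert departure to UTC: 1:40 PM − 5:45 = 7:55 AM UTC on Jan 23.
Add 4 hours 7 minutes flight time → 12:02 PM UTC.
Vantage Point is UTC+8:45, so local arrival = 12:02 PM + 8:45 = 8:47 PM on Jan 23.
Layover = 12:47 AM − 8:47 PM (+1 day) = 4 hours.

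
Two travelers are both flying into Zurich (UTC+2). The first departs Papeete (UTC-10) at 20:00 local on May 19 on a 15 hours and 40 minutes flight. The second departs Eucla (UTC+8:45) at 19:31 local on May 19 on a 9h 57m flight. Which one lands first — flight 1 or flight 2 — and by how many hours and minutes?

Flight 1 in UTC: 20:00 + 10:00 = 06:00 on May 20.
+15 hours 40 minutes → arrive 21:40 UTC on May 20.
Flight 2 in UTC: 19:31 − 8:45 = 10:46 on May 19.
+9 hours and 57 minutes → arrive 20:43 UTC on May 19.
Flight 2 lands earlier by 24 hours 57 minutes.

the second, by 24 hours 57 minutes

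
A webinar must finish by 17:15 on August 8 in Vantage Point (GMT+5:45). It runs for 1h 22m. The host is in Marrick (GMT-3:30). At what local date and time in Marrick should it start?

06:38 on August 8

Target end time in UTC: 17:15 − 5:45 = 11:30 on Aug 8.
Subtract 1 hour 22 minutes → start 10:08 UTC on Aug 8.
Marrick is UTC−3:30: 10:08 − 3:30 = 06:38 on Aug 8.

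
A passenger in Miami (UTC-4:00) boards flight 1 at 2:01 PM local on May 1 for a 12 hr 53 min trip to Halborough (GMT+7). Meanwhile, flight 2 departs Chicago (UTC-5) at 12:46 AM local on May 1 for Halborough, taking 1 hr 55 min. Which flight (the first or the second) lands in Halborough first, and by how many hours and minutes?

the second, by 23 hours 13 minutes

Flight 1 in UTC: 2:01 PM + 4:00 = 6:01 PM on May 1.
+12 hours and 53 minutes → arrive 6:54 AM UTC on May 2.
Flight 2 in UTC: 12:46 AM + 5:00 = 5:46 AM on May 1.
+1 hour 55 minutes → arrive 7:41 AM UTC on May 1.
Flight 2 lands earlier by 23 hours 13 minutes.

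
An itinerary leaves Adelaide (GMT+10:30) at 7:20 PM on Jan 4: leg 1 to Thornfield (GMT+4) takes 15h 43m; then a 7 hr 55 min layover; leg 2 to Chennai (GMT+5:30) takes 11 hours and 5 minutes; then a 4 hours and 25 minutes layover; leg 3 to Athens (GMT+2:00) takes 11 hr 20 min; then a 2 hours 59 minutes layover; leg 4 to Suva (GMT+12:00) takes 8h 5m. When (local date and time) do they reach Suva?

10:22 AM on January 7

Convert departure to UTC: 7:20 PM − 10:30 = 8:50 AM UTC on Jan 4.
Add 15 hours 43 minutes leg 1 → 12:33 AM UTC (Jan 5).
Add 7 hours and 55 minutes layover in Thornfield → 8:28 AM UTC.
Add 11 hours 5 minutes leg 2 → 7:33 PM UTC.
Add 4 hours 25 minutes layover in Chennai → 11:58 PM UTC.
Add 11 hours and 20 minutes leg 3 → 11:18 AM UTC (Jan 6).
Add 2 hours 59 minutes layover in Athens → 2:17 PM UTC.
Add 8 hours 5 minutes leg 4 → 10:22 PM UTC.
Suva is UTC+12:00, so local arrival = 10:22 PM + 12:00 = 10:22 AM on Jan 7.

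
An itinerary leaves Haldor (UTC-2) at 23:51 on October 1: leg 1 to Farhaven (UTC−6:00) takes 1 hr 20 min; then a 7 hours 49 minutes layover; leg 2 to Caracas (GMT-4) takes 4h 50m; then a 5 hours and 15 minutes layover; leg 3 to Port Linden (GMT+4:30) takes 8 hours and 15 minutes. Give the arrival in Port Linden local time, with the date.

Convert departure to UTC: 23:51 + 2:00 = 01:51 UTC on Oct 2.
Add 1 hour and 20 minutes leg 1 → 03:11 UTC.
Add 7 hours and 49 minutes layover in Farhaven → 11:00 UTC.
Add 4 hours 50 minutes leg 2 → 15:50 UTC.
Add 5 hours 15 minutes layover in Caracas → 21:05 UTC.
Add 8 hours and 15 minutes leg 3 → 05:20 UTC (Oct 3).
Port Linden is UTC+4:30, so local arrival = 05:20 + 4:30 = 09:50 on Oct 3.

09:50 on October 3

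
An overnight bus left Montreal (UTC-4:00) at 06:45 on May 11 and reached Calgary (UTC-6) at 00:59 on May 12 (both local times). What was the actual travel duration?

20 hours 14 minutes

Departure in UTC: 06:45 + 4:00 = 10:45 on May 11.
Arrival in UTC: 00:59 + 6:00 = 06:59 on May 12.
Elapsed = 06:59 − 10:45 (+1 day) = 20 hours 14 minutes.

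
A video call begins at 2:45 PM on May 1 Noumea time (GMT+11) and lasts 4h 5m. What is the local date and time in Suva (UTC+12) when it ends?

Convert start to UTC: 2:45 PM − 11:00 = 3:45 AM UTC on May 1.
Add 4 hours and 5 minutes duration → 7:50 AM UTC.
Suva is UTC+12:00, so local end time = 7:50 AM + 12:00 = 7:50 PM on May 1.

7:50 PM on May 1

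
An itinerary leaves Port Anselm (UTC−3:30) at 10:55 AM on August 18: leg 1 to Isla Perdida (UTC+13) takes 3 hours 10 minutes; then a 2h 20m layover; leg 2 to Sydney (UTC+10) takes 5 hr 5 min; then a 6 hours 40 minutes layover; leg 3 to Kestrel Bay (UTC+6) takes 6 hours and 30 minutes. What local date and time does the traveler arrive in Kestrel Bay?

Convert departure to UTC: 10:55 AM + 3:30 = 2:25 PM UTC on Aug 18.
Add 3 hours and 10 minutes leg 1 → 5:35 PM UTC.
Add 2 hours and 20 minutes layover in Isla Perdida → 7:55 PM UTC.
Add 5 hours and 5 minutes leg 2 → 1:00 AM UTC (Aug 19).
Add 6 hours 40 minutes layover in Sydney → 7:40 AM UTC.
Add 6 hours 30 minutes leg 3 → 2:10 PM UTC.
Kestrel Bay is UTC+6:00, so local arrival = 2:10 PM + 6:00 = 8:10 PM on Aug 19.

8:10 PM on August 19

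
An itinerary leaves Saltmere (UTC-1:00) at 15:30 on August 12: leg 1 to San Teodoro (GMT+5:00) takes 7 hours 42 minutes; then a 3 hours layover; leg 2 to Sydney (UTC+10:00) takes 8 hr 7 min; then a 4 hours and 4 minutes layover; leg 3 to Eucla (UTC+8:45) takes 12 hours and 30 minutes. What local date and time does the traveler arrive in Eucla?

Convert departure to UTC: 15:30 + 1:00 = 16:30 UTC on Aug 12.
Add 7 hours and 42 minutes leg 1 → 00:12 UTC (Aug 13).
Add 3 hours layover in San Teodoro → 03:12 UTC.
Add 8 hours 7 minutes leg 2 → 11:19 UTC.
Add 4 hours and 4 minutes layover in Sydney → 15:23 UTC.
Add 12 hours 30 minutes leg 3 → 03:53 UTC (Aug 14).
Eucla is UTC+8:45, so local arrival = 03:53 + 8:45 = 12:38 on Aug 14.

12:38 on August 14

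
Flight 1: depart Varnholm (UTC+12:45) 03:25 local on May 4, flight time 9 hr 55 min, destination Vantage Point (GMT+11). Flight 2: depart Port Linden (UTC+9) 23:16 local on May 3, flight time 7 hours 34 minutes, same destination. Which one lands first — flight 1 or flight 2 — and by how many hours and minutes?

the second, by 2 hours 45 minutes

Flight 1 in UTC: 03:25 − 12:45 = 14:40 on May 3.
+9 hours and 55 minutes → arrive 00:35 UTC on May 4.
Flight 2 in UTC: 23:16 − 9:00 = 14:16 on May 3.
+7 hours and 34 minutes → arrive 21:50 UTC on May 3.
Flight 2 lands earlier by 2 hours 45 minutes.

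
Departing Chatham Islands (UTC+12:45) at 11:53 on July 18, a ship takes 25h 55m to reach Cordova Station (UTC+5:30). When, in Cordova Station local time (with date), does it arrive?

06:33 on Jul 19

Cordova Station is 7:15 behind Chatham Islands.
After 25 hours and 55 minutes it is 13:48 (Jul 19) in Chatham Islands.
Shift by the zone difference: 13:48 − 7:15 = 06:33 on Jul 19 in Cordova Station.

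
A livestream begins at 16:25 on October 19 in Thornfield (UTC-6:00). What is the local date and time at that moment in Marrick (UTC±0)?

22:25 on October 19

In UTC: 16:25 + 6:00 = 22:25 on Oct 19.
Marrick is UTC+0, so it is 22:25 on Oct 19.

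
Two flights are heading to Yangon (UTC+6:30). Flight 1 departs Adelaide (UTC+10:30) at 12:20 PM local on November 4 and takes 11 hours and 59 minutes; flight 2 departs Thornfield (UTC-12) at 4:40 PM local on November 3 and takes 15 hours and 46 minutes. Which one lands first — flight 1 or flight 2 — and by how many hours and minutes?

Flight 1 in UTC: 12:20 PM − 10:30 = 1:50 AM on Nov 4.
+11 hours 59 minutes → arrive 1:49 PM UTC on Nov 4.
Flight 2 in UTC: 4:40 PM + 12:00 = 4:40 AM on Nov 4.
+15 hours 46 minutes → arrive 8:26 PM UTC on Nov 4.
Flight 1 lands earlier by 6 hours 37 minutes.

the first, by 6 hours 37 minutes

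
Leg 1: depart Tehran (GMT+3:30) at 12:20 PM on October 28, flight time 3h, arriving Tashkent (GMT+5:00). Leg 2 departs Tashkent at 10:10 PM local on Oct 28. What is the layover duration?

Convert departure to UTC: 12:20 PM − 3:30 = 8:50 AM UTC on Oct 28.
Add 3 hours flight time → 11:50 AM UTC.
Tashkent is UTC+5:00, so local arrival = 11:50 AM + 5:00 = 4:50 PM on Oct 28.
Layover = 10:10 PM − 4:50 PM = 5 hours 20 minutes.

5 hours 20 minutes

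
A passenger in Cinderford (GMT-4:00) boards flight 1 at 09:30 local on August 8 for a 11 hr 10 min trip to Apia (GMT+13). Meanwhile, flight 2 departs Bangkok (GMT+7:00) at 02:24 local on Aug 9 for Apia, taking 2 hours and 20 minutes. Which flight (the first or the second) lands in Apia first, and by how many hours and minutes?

Flight 1 in UTC: 09:30 + 4:00 = 13:30 on Aug 8.
+11 hours 10 minutes → arrive 00:40 UTC on Aug 9.
Flight 2 in UTC: 02:24 − 7:00 = 19:24 on Aug 8.
+2 hours and 20 minutes → arrive 21:44 UTC on Aug 8.
Flight 2 lands earlier by 2 hours 56 minutes.

the second, by 2 hours 56 minutes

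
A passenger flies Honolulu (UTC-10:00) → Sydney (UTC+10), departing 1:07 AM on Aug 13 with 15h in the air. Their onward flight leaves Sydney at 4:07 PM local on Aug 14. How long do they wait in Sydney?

Convert departure to UTC: 1:07 AM + 10:00 = 11:07 AM UTC on Aug 13.
Add 15 hours flight time → 2:07 AM UTC (Aug 14).
Sydney is UTC+10:00, so local arrival = 2:07 AM + 10:00 = 12:07 PM on Aug 14.
Layover = 4:07 PM − 12:07 PM = 4 hours.

4 hours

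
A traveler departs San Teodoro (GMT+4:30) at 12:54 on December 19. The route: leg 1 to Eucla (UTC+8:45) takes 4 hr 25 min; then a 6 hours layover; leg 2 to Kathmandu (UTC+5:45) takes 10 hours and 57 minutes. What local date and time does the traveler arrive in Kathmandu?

11:31 on Dec 20

Convert departure to UTC: 12:54 − 4:30 = 08:24 UTC on Dec 19.
Add 4 hours and 25 minutes leg 1 → 12:49 UTC.
Add 6 hours layover in Eucla → 18:49 UTC.
Add 10 hours 57 minutes leg 2 → 05:46 UTC (Dec 20).
Kathmandu is UTC+5:45, so local arrival = 05:46 + 5:45 = 11:31 on Dec 20.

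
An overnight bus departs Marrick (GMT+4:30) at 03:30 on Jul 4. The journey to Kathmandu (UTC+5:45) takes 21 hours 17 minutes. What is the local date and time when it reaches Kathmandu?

02:02 on July 5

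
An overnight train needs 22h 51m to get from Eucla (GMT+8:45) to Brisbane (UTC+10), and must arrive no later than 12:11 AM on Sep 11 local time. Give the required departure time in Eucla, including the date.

12:05 AM on September 10

Target arrival in UTC: 12:11 AM − 10:00 = 2:11 PM on Sep 10.
Subtract 22 hours and 51 minutes → departure 3:20 PM UTC on Sep 9.
Eucla is UTC+8:45: 3:20 PM + 8:45 = 12:05 AM on Sep 10.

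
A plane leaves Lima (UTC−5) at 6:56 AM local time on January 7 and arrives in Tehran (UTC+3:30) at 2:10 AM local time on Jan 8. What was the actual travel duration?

Departure in UTC: 6:56 AM + 5:00 = 11:56 AM on Jan 7.
Arrival in UTC: 2:10 AM − 3:30 = 10:40 PM on Jan 7.
Elapsed = 10:40 PM − 11:56 AM = 10 hours 44 minutes.

10 hours 44 minutes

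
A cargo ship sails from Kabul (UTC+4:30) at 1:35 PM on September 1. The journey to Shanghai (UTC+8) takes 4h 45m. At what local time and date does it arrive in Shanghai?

Convert departure to UTC: 1:35 PM − 4:30 = 9:05 AM UTC on Sep 1.
Add 4 hours and 45 minutes travel time → 1:50 PM UTC.
Shanghai is UTC+8:00, so local arrival = 1:50 PM + 8:00 = 9:50 PM on Sep 1.

9:50 PM on September 1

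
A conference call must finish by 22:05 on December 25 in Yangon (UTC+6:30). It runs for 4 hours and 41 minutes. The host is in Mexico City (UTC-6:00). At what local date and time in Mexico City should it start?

Target end time in UTC: 22:05 − 6:30 = 15:35 on Dec 25.
Subtract 4 hours 41 minutes → start 10:54 UTC on Dec 25.
Mexico City is UTC−6:00: 10:54 − 6:00 = 04:54 on Dec 25.

04:54 on December 25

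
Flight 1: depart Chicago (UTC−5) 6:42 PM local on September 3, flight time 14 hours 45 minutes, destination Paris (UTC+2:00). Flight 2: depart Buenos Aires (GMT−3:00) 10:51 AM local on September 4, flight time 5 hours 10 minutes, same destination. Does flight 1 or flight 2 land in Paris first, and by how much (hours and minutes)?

the first, by 4 hours 34 minutes

Flight 1 in UTC: 6:42 PM + 5:00 = 11:42 PM on Sep 3.
+14 hours and 45 minutes → arrive 2:27 PM UTC on Sep 4.
Flight 2 in UTC: 10:51 AM + 3:00 = 1:51 PM on Sep 4.
+5 hours 10 minutes → arrive 7:01 PM UTC on Sep 4.
Flight 1 lands earlier by 4 hours 34 minutes.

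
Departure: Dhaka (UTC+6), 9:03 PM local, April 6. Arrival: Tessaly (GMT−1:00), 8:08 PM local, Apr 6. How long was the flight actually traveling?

6 hours 5 minutes

Tessaly is 7:00 behind Dhaka.
Clock-face elapsed time (ignoring zones) is −55 minutes.
Actual elapsed = −55 minutes + 7:00 = 6 hours 5 minutes.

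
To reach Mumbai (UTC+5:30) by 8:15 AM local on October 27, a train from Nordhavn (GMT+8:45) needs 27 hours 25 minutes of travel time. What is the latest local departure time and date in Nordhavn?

8:05 AM on October 26

Target arrival in UTC: 8:15 AM − 5:30 = 2:45 AM on Oct 27.
Subtract 27 hours and 25 minutes → departure 11:20 PM UTC on Oct 25.
Nordhavn is UTC+8:45: 11:20 PM + 8:45 = 8:05 AM on Oct 26.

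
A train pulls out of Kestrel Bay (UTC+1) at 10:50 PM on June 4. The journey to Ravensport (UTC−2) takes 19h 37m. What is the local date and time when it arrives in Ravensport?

Convert departure to UTC: 10:50 PM − 1:00 = 9:50 PM UTC on Jun 4.
Add 19 hours 37 minutes travel time → 5:27 PM UTC (Jun 5).
Ravensport is UTC−2:00, so local arrival = 5:27 PM − 2:00 = 3:27 PM on Jun 5.

3:27 PM on June 5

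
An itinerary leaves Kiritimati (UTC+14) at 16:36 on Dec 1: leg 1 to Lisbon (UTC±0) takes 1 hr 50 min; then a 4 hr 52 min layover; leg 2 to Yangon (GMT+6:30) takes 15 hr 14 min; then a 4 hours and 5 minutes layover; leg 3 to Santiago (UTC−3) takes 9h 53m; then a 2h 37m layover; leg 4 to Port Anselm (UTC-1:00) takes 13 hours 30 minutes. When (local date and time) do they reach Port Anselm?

Convert departure to UTC: 16:36 − 14:00 = 02:36 UTC on Dec 1.
Add 1 hour and 50 minutes leg 1 → 04:26 UTC.
Add 4 hours and 52 minutes layover in Lisbon → 09:18 UTC.
Add 15 hours and 14 minutes leg 2 → 00:32 UTC (Dec 2).
Add 4 hours 5 minutes layover in Yangon → 04:37 UTC.
Add 9 hours and 53 minutes leg 3 → 14:30 UTC.
Add 2 hours 37 minutes layover in Santiago → 17:07 UTC.
Add 13 hours and 30 minutes leg 4 → 06:37 UTC (Dec 3).
Port Anselm is UTC−1:00, so local arrival = 06:37 − 1:00 = 05:37 on Dec 3.

05:37 on Dec 3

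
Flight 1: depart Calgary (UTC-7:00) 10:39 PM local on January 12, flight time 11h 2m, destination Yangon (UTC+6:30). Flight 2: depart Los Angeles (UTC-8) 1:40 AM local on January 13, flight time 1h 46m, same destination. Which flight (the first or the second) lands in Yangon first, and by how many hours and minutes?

the second, by 5 hours 15 minutes

Flight 1 in UTC: 10:39 PM + 7:00 = 5:39 AM on Jan 13.
+11 hours 2 minutes → arrive 4:41 PM UTC on Jan 13.
Flight 2 in UTC: 1:40 AM + 8:00 = 9:40 AM on Jan 13.
+1 hour and 46 minutes → arrive 11:26 AM UTC on Jan 13.
Flight 2 lands earlier by 5 hours 15 minutes.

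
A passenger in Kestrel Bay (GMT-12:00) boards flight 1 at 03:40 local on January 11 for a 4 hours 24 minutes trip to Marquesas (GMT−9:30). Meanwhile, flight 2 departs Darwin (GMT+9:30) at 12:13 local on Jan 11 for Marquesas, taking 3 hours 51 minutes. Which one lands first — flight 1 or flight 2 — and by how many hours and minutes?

Flight 1 in UTC: 03:40 + 12:00 = 15:40 on Jan 11.
+4 hours and 24 minutes → arrive 20:04 UTC on Jan 11.
Flight 2 in UTC: 12:13 − 9:30 = 02:43 on Jan 11.
+3 hours 51 minutes → arrive 06:34 UTC on Jan 11.
Flight 2 lands earlier by 13 hours 30 minutes.

the second, by 13 hours 30 minutes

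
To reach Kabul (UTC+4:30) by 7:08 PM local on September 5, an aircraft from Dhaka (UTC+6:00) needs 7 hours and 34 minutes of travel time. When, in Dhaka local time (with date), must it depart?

1:04 PM on September 5

Target arrival in UTC: 7:08 PM − 4:30 = 2:38 PM on Sep 5.
Subtract 7 hours and 34 minutes → departure 7:04 AM UTC on Sep 5.
Dhaka is UTC+6:00: 7:04 AM + 6:00 = 1:04 PM on Sep 5.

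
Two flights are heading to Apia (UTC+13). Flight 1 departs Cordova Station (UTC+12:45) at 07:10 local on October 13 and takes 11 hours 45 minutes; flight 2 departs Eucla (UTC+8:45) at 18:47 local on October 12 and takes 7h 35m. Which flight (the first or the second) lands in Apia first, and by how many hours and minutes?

the second, by 12 hours 33 minutes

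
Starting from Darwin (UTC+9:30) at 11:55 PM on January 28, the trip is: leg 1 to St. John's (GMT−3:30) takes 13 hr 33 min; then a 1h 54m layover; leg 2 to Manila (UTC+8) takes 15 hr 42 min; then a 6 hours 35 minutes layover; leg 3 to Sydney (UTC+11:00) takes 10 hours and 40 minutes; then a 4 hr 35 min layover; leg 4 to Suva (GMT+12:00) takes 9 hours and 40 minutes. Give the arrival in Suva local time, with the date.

5:04 PM on January 31

Convert departure to UTC: 11:55 PM − 9:30 = 2:25 PM UTC on Jan 28.
Add 13 hours 33 minutes leg 1 → 3:58 AM UTC (Jan 29).
Add 1 hour 54 minutes layover in St. John's → 5:52 AM UTC.
Add 15 hours 42 minutes leg 2 → 9:34 PM UTC.
Add 6 hours 35 minutes layover in Manila → 4:09 AM UTC (Jan 30).
Add 10 hours and 40 minutes leg 3 → 2:49 PM UTC.
Add 4 hours 35 minutes layover in Sydney → 7:24 PM UTC.
Add 9 hours 40 minutes leg 4 → 5:04 AM UTC (Jan 31).
Suva is UTC+12:00, so local arrival = 5:04 AM + 12:00 = 5:04 PM on Jan 31.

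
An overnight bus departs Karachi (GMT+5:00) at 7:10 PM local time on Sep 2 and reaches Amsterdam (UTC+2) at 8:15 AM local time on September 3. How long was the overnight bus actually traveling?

16 hours 5 minutes

Departure in UTC: 7:10 PM − 5:00 = 2:10 PM on Sep 2.
Arrival in UTC: 8:15 AM − 2:00 = 6:15 AM on Sep 3.
Elapsed = 6:15 AM − 2:10 PM (+1 day) = 16 hours 5 minutes.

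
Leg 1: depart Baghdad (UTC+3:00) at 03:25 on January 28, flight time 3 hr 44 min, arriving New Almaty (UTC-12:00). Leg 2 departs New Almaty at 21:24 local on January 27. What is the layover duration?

5 hours 15 minutes

Convert departure to UTC: 03:25 − 3:00 = 00:25 UTC on Jan 28.
Add 3 hours 44 minutes flight time → 04:09 UTC.
New Almaty is UTC−12:00, so local arrival = 04:09 − 12:00 = 16:09 on Jan 27.
Layover = 21:24 − 16:09 = 5 hours 15 minutes.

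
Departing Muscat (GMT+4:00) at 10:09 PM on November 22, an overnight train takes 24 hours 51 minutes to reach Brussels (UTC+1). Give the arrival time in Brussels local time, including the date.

Brussels is 3:00 behind Muscat.
After 24 hours and 51 minutes it is 11:00 PM (Nov 23) in Muscat.
Shift by the zone difference: 11:00 PM − 3:00 = 8:00 PM on Nov 23 in Brussels.

8:00 PM on Nov 23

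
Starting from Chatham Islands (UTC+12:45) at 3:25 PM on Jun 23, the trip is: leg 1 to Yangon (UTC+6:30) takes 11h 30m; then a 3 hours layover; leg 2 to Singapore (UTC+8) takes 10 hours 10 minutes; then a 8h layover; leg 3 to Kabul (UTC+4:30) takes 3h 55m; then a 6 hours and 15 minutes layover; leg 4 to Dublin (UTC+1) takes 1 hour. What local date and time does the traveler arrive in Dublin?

Convert departure to UTC: 3:25 PM − 12:45 = 2:40 AM UTC on Jun 23.
Add 11 hours 30 minutes leg 1 → 2:10 PM UTC.
Add 3 hours layover in Yangon → 5:10 PM UTC.
Add 10 hours and 10 minutes leg 2 → 3:20 AM UTC (Jun 24).
Add 8 hours layover in Singapore → 11:20 AM UTC.
Add 3 hours and 55 minutes leg 3 → 3:15 PM UTC.
Add 6 hours and 15 minutes layover in Kabul → 9:30 PM UTC.
Add 1 hour leg 4 → 10:30 PM UTC.
Dublin is UTC+1:00, so local arrival = 10:30 PM + 1:00 = 11:30 PM on Jun 24.

11:30 PM on June 24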